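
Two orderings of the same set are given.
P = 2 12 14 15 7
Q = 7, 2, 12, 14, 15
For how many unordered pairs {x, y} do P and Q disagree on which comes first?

Assign each item its position (1..5) in the first ordering, then rewrite the second ordering as that position sequence:
positions: 2→1, 12→2, 14→3, 15→4, 7→5
second ordering as positions: [5, 1, 2, 3, 4]
Discordant pairs = inversions in this position sequence.
5: 1, 2, 3, 4 → 4
1: 0
2: 0
3: 0
4: 0
Total: 4 + 0 + 0 + 0 + 0 = 4

Disagreeing pairs: 4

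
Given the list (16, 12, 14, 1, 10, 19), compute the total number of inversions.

There are 8 inversions.

For each element, count later entries that are smaller:
16: 4
12: 2
14: 2
1: 0
10: 0
19: 0
Sum: 4 + 2 + 2 + 0 + 0 + 0 = 8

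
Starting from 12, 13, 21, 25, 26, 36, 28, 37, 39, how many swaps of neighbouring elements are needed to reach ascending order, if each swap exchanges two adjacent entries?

1 swap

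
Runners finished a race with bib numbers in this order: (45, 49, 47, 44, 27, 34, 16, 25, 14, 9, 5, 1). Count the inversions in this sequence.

For each element, count later entries that are smaller:
45: 9
49: 10
47: 9
44: 8
27: 6
34: 6
16: 4
25: 4
14: 3
9: 2
5: 1
1: 0
Sum: 9 + 10 + 9 + 8 + 6 + 6 + 4 + 4 + 3 + 2 + 1 + 0 = 62

62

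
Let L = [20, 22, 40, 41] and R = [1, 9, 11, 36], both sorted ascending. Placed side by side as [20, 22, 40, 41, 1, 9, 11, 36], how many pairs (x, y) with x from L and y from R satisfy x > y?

14

For each element r of the right run, count left-run elements greater than r:
r = 1: 20, 22, 40, 41 → 4
r = 9: 20, 22, 40, 41 → 4
r = 11: 20, 22, 40, 41 → 4
r = 36: 40, 41 → 2
Cross-inversions: 4 + 4 + 4 + 2 = 14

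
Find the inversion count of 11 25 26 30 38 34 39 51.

1

Count, for each position, how many later elements it exceeds:
11 → none → 0
25 → none → 0
26 → none → 0
30 → none → 0
38 → 34 → 1
34 → none → 0
39 → none → 0
51 → none → 0
Sum: 0 + 0 + 0 + 0 + 1 + 0 + 0 + 0 = 1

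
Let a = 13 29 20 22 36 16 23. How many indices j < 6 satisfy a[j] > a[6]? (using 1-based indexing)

4 such elements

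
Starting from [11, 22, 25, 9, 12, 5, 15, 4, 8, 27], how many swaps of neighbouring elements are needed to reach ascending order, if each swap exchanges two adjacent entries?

The minimum number of adjacent swaps to sort an array equals its inversion count, since every such swap removes exactly one inversion.
Count inversions — for each element, later elements that are smaller:
11: 9, 5, 4, 8 → 4
22: 9, 12, 5, 15, 4, 8 → 6
25: 9, 12, 5, 15, 4, 8 → 6
9: 5, 4, 8 → 3
12: 5, 4, 8 → 3
5: 4 → 1
15: 4, 8 → 2
4: none → 0
8: none → 0
27: none → 0
Total inversions: 4 + 6 + 6 + 3 + 3 + 1 + 2 + 0 + 0 + 0 = 25

25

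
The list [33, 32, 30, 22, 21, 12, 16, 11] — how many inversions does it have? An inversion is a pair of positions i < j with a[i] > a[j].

27

Element-by-element contributions:
33: 7
32: 6
30: 5
22: 4
21: 3
12: 1
16: 1
11: 0
Sum: 7 + 6 + 5 + 4 + 3 + 1 + 1 + 0 = 27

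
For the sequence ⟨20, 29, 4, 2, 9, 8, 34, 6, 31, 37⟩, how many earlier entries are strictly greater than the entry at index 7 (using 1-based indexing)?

0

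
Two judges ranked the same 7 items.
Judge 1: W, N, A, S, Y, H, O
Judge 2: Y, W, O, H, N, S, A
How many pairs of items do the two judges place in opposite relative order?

Discordant pairs: 12

Assign each item its position (1..7) in the first ordering, then rewrite the second ordering as that position sequence:
positions: W→1, N→2, A→3, S→4, Y→5, H→6, O→7
second ordering as positions: [5, 1, 7, 6, 2, 4, 3]
Discordant pairs = inversions in this position sequence.
5: 1, 2, 4, 3 → 4
1: 0
7: 6, 2, 4, 3 → 4
6: 2, 4, 3 → 3
2: 0
4: 3 → 1
3: 0
Total: 4 + 0 + 4 + 3 + 0 + 1 + 0 = 12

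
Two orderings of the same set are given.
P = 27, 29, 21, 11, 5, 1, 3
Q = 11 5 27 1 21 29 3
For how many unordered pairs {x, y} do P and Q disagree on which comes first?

9

Assign each item its position (1..7) in the first ordering, then rewrite the second ordering as that position sequence:
positions: 27→1, 29→2, 21→3, 11→4, 5→5, 1→6, 3→7
second ordering as positions: [4, 5, 1, 6, 3, 2, 7]
Discordant pairs = inversions in this position sequence.
4: 1, 3, 2 → 3
5: 1, 3, 2 → 3
1: 0
6: 3, 2 → 2
3: 2 → 1
2: 0
7: 0
Total: 3 + 3 + 0 + 2 + 1 + 0 + 0 = 9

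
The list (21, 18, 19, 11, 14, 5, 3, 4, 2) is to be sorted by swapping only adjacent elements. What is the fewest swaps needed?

Swaps: 33

The minimum number of adjacent swaps to sort an array equals its inversion count, since every such swap removes exactly one inversion.
Count inversions — for each element, later elements that are smaller:
21: 18, 19, 11, 14, 5, 3, 4, 2 → 8
18: 11, 14, 5, 3, 4, 2 → 6
19: 11, 14, 5, 3, 4, 2 → 6
11: 5, 3, 4, 2 → 4
14: 5, 3, 4, 2 → 4
5: 3, 4, 2 → 3
3: 2 → 1
4: 2 → 1
2: none → 0
Total inversions: 8 + 6 + 6 + 4 + 4 + 3 + 1 + 1 + 0 = 33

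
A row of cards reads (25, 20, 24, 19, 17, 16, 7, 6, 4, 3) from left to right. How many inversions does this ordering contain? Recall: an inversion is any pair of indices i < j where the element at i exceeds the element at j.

44

Count, for each position, how many later elements it exceeds:
25 → 20, 24, 19, 17, 16, 7, 6, 4, 3 → 9
20 → 19, 17, 16, 7, 6, 4, 3 → 7
24 → 19, 17, 16, 7, 6, 4, 3 → 7
19 → 17, 16, 7, 6, 4, 3 → 6
17 → 16, 7, 6, 4, 3 → 5
16 → 7, 6, 4, 3 → 4
7 → 6, 4, 3 → 3
6 → 4, 3 → 2
4 → 3 → 1
3 → none → 0
Sum: 9 + 7 + 7 + 6 + 5 + 4 + 3 + 2 + 1 + 0 = 44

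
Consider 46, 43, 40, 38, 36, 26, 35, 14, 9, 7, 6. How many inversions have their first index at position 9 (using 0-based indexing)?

1

The element at index 9 is 7.
Elements after it: 6
Those smaller than 7: 6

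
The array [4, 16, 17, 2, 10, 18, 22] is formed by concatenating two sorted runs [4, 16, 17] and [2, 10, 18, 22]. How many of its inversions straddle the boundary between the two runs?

5 cross-inversions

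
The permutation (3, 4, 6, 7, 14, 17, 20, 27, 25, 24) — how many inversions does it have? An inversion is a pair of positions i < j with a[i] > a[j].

Element-by-element contributions:
3 → none → 0
4 → none → 0
6 → none → 0
7 → none → 0
14 → none → 0
17 → none → 0
20 → none → 0
27 → 25, 24 → 2
25 → 24 → 1
24 → none → 0
Sum: 0 + 0 + 0 + 0 + 0 + 0 + 0 + 2 + 1 + 0 = 3

3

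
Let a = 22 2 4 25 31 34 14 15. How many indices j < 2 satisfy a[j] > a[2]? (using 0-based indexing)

1

The element at index 2 is 4.
Elements before it: 22, 2
Those larger than 4: 22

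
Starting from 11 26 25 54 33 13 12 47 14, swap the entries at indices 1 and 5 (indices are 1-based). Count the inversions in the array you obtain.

Positions 1 and 5 hold 11 and 33; after swapping, the array is [33, 26, 25, 54, 11, 13, 12, 47, 14].
Element-by-element contributions:
33: 6
26: 5
25: 4
54: 5
11: 0
13: 1
12: 0
47: 1
14: 0
Sum: 6 + 5 + 4 + 5 + 0 + 1 + 0 + 1 + 0 = 22

22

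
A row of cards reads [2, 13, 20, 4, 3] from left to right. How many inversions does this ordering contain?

Out-of-order pairs: 5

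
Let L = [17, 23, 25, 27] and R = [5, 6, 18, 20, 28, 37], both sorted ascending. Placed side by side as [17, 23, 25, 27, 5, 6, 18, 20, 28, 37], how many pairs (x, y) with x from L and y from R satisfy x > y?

14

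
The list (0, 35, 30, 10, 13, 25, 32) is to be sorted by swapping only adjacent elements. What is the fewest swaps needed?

The minimum number of adjacent swaps to sort an array equals its inversion count, since every such swap removes exactly one inversion.
Count inversions — for each element, later elements that are smaller:
0: none → 0
35: 30, 10, 13, 25, 32 → 5
30: 10, 13, 25 → 3
10: none → 0
13: none → 0
25: none → 0
32: none → 0
Total inversions: 0 + 5 + 3 + 0 + 0 + 0 + 0 = 8

Adjacent swaps: 8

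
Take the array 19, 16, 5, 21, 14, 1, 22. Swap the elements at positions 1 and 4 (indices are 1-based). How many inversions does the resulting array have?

There are 12 inversions.

Positions 1 and 4 hold 19 and 21; after swapping, the array is [21, 16, 5, 19, 14, 1, 22].
Element-by-element contributions:
21: 5
16: 3
5: 1
19: 2
14: 1
1: 0
22: 0
Sum: 5 + 3 + 1 + 2 + 1 + 0 + 0 = 12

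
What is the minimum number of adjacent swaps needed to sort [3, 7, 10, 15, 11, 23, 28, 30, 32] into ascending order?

Each adjacent swap fixes exactly one inversion, so the minimum swap count equals the number of inversions.
Count inversions — for each element, later elements that are smaller:
3: none → 0
7: none → 0
10: none → 0
15: 11 → 1
11: none → 0
23: none → 0
28: none → 0
30: none → 0
32: none → 0
Total inversions: 0 + 0 + 0 + 1 + 0 + 0 + 0 + 0 + 0 = 1

1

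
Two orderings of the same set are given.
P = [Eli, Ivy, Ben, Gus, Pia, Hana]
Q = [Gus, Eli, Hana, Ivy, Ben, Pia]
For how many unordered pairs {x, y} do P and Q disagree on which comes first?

Disagreeing pairs: 6

Assign each item its position (1..6) in the first ordering, then rewrite the second ordering as that position sequence:
positions: Eli→1, Ivy→2, Ben→3, Gus→4, Pia→5, Hana→6
second ordering as positions: [4, 1, 6, 2, 3, 5]
Discordant pairs = inversions in this position sequence.
4: 1, 2, 3 → 3
1: 0
6: 2, 3, 5 → 3
2: 0
3: 0
5: 0
Total: 3 + 0 + 3 + 0 + 0 + 0 = 6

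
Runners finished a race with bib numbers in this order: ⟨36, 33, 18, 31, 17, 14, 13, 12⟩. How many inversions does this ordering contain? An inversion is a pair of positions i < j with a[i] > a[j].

27 out-of-order pairs

Count, for each position, how many later elements it exceeds:
36 → 33, 18, 31, 17, 14, 13, 12 → 7
33 → 18, 31, 17, 14, 13, 12 → 6
18 → 17, 14, 13, 12 → 4
31 → 17, 14, 13, 12 → 4
17 → 14, 13, 12 → 3
14 → 13, 12 → 2
13 → 12 → 1
12 → none → 0
Sum: 7 + 6 + 4 + 4 + 3 + 2 + 1 + 0 = 27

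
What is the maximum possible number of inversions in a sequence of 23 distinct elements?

The maximum occurs when the array is in strictly decreasing order: every one of the C(23, 2) pairs is inverted.
C(23, 2) = 23·22/2 = 253

253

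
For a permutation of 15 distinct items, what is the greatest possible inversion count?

The maximum occurs when the array is in strictly decreasing order: every one of the C(15, 2) pairs is inverted.
C(15, 2) = 15·14/2 = 105

105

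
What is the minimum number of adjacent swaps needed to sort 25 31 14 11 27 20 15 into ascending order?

The minimum number of adjacent swaps to sort an array equals its inversion count, since every such swap removes exactly one inversion.
Count inversions — for each element, later elements that are smaller:
25: 14, 11, 20, 15 → 4
31: 14, 11, 27, 20, 15 → 5
14: 11 → 1
11: none → 0
27: 20, 15 → 2
20: 15 → 1
15: none → 0
Total inversions: 4 + 5 + 1 + 0 + 2 + 1 + 0 = 13

13 swaps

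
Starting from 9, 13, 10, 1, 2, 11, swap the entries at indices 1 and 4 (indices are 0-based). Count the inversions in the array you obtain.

Positions 1 and 4 hold 13 and 2; after swapping, the array is [9, 2, 10, 1, 13, 11].
For each element, count later entries that are smaller:
9 → 2, 1 → 2
2 → 1 → 1
10 → 1 → 1
1 → none → 0
13 → 11 → 1
11 → none → 0
Sum: 2 + 1 + 1 + 0 + 1 + 0 = 5

There are 5 inversions.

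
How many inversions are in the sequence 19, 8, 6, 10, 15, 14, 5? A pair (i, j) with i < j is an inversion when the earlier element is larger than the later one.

13 inversions

For each element, count later entries that are smaller:
19: 6
8: 2
6: 1
10: 1
15: 2
14: 1
5: 0
Sum: 6 + 2 + 1 + 1 + 2 + 1 + 0 = 13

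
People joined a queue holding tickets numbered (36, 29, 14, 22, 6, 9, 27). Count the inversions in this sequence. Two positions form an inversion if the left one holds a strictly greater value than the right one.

Sweep left to right; for each value list the smaller values that follow it:
36 → 29, 14, 22, 6, 9, 27 → 6
29 → 14, 22, 6, 9, 27 → 5
14 → 6, 9 → 2
22 → 6, 9 → 2
6 → none → 0
9 → none → 0
27 → none → 0
Sum: 6 + 5 + 2 + 2 + 0 + 0 + 0 = 15

There are 15 out-of-order pairs.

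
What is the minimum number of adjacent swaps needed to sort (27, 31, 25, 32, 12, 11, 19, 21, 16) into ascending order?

There are 25 adjacent swaps.

Each adjacent swap fixes exactly one inversion, so the minimum swap count equals the number of inversions.
Count inversions — for each element, later elements that are smaller:
27: 25, 12, 11, 19, 21, 16 → 6
31: 25, 12, 11, 19, 21, 16 → 6
25: 12, 11, 19, 21, 16 → 5
32: 12, 11, 19, 21, 16 → 5
12: 11 → 1
11: none → 0
19: 16 → 1
21: 16 → 1
16: none → 0
Total inversions: 6 + 6 + 5 + 5 + 1 + 0 + 1 + 1 + 0 = 25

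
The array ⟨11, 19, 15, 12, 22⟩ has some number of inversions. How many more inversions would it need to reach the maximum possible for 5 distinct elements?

Maximum inversions for 5 distinct elements is C(5, 2) = 5·4/2 = 10.
Current inversions — for each element, count later smaller elements:
11: 0
19: 2
15: 1
12: 0
22: 0
Current total: 0 + 2 + 1 + 0 + 0 = 3
Shortfall: 10 − 3 = 7

7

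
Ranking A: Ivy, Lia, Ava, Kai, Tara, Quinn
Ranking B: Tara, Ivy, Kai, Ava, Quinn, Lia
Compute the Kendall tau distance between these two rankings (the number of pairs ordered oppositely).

8 discordant pairs

Assign each item its position (1..6) in the first ordering, then rewrite the second ordering as that position sequence:
positions: Ivy→1, Lia→2, Ava→3, Kai→4, Tara→5, Quinn→6
second ordering as positions: [5, 1, 4, 3, 6, 2]
Discordant pairs = inversions in this position sequence.
5: 1, 4, 3, 2 → 4
1: 0
4: 3, 2 → 2
3: 2 → 1
6: 2 → 1
2: 0
Total: 4 + 0 + 2 + 1 + 1 + 0 = 8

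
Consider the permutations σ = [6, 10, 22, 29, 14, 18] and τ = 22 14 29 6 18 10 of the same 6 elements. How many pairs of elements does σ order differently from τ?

Assign each item its position (1..6) in the first ordering, then rewrite the second ordering as that position sequence:
positions: 6→1, 10→2, 22→3, 29→4, 14→5, 18→6
second ordering as positions: [3, 5, 4, 1, 6, 2]
Discordant pairs = inversions in this position sequence.
3: 1, 2 → 2
5: 4, 1, 2 → 3
4: 1, 2 → 2
1: 0
6: 2 → 1
2: 0
Total: 2 + 3 + 2 + 0 + 1 + 0 = 8

Discordant pairs: 8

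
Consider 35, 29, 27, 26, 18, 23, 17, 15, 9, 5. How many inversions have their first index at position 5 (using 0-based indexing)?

4

The element at index 5 is 23.
Elements after it: 17, 15, 9, 5
Those smaller than 23: 17, 15, 9, 5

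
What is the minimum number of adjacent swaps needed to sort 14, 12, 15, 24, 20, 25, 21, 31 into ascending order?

4 swaps

Minimum adjacent swaps = number of inversions (each swap of adjacent out-of-order elements removes one inversion and no swap can remove more).
Count inversions — for each element, later elements that are smaller:
14: 12 → 1
12: none → 0
15: none → 0
24: 20, 21 → 2
20: none → 0
25: 21 → 1
21: none → 0
31: none → 0
Total inversions: 1 + 0 + 0 + 2 + 0 + 1 + 0 + 0 = 4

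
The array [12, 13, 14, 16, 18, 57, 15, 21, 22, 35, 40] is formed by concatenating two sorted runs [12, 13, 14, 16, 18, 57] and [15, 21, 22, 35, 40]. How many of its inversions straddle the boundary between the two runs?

For each element r of the right run, count left-run elements greater than r:
r = 15: 16, 18, 57 → 3
r = 21: 57 → 1
r = 22: 57 → 1
r = 35: 57 → 1
r = 40: 57 → 1
Cross-inversions: 3 + 1 + 1 + 1 + 1 = 7

Split inversions: 7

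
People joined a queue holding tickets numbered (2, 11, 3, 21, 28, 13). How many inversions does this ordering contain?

3

Listing every pair i<j with a[i]>a[j] (using 0-based positions):
(1,2): 11 > 3
(3,5): 21 > 13
(4,5): 28 > 13
That's 3 pairs.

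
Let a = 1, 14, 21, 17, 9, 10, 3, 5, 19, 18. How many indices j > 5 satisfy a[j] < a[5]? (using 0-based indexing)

2

The element at index 5 is 10.
Elements after it: 3, 5, 19, 18
Those smaller than 10: 3, 5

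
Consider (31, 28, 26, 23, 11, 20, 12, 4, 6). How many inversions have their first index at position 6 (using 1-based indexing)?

3 such elements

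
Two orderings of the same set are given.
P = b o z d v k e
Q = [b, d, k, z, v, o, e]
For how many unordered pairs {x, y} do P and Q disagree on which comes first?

7 disagreeing pairs

Assign each item its position (1..7) in the first ordering, then rewrite the second ordering as that position sequence:
positions: b→1, o→2, z→3, d→4, v→5, k→6, e→7
second ordering as positions: [1, 4, 6, 3, 5, 2, 7]
Discordant pairs = inversions in this position sequence.
1: 0
4: 3, 2 → 2
6: 3, 5, 2 → 3
3: 2 → 1
5: 2 → 1
2: 0
7: 0
Total: 0 + 2 + 3 + 1 + 1 + 0 + 0 = 7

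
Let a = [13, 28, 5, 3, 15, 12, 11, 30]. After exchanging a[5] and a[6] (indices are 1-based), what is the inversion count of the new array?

Positions 5 and 6 hold 15 and 12; after swapping, the array is [13, 28, 5, 3, 12, 15, 11, 30].
Element-by-element contributions:
13 → 5, 3, 12, 11 → 4
28 → 5, 3, 12, 15, 11 → 5
5 → 3 → 1
3 → none → 0
12 → 11 → 1
15 → 11 → 1
11 → none → 0
30 → none → 0
Sum: 4 + 5 + 1 + 0 + 1 + 1 + 0 + 0 = 12

12 inversions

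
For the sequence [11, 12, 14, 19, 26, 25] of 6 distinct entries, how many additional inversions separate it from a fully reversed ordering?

14

Maximum inversions for 6 distinct elements is C(6, 2) = 6·5/2 = 15.
Current inversions — for each element, count later smaller elements:
11: 0
12: 0
14: 0
19: 0
26: 1
25: 0
Current total: 0 + 0 + 0 + 0 + 1 + 0 = 1
Shortfall: 15 − 1 = 14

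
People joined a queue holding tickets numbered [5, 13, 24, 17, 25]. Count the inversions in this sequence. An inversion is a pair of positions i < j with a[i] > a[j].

Listing every pair i<j with a[i]>a[j] (using 1-based positions):
(3,4): 24 > 17
That's 1 pair.

1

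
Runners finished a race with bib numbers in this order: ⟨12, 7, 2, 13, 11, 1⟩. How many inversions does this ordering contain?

Count, for each position, how many later elements it exceeds:
12 → 7, 2, 11, 1 → 4
7 → 2, 1 → 2
2 → 1 → 1
13 → 11, 1 → 2
11 → 1 → 1
1 → none → 0
Sum: 4 + 2 + 1 + 2 + 1 + 0 = 10

10 out-of-order pairs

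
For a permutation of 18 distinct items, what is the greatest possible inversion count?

153

The maximum occurs when the array is in strictly decreasing order: every one of the C(18, 2) pairs is inverted.
C(18, 2) = 18·17/2 = 153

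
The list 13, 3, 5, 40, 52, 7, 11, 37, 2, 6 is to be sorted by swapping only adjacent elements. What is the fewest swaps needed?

Each adjacent swap fixes exactly one inversion, so the minimum swap count equals the number of inversions.
Count inversions — for each element, later elements that are smaller:
13: 3, 5, 7, 11, 2, 6 → 6
3: 2 → 1
5: 2 → 1
40: 7, 11, 37, 2, 6 → 5
52: 7, 11, 37, 2, 6 → 5
7: 2, 6 → 2
11: 2, 6 → 2
37: 2, 6 → 2
2: none → 0
6: none → 0
Total inversions: 6 + 1 + 1 + 5 + 5 + 2 + 2 + 2 + 0 + 0 = 24

24 swaps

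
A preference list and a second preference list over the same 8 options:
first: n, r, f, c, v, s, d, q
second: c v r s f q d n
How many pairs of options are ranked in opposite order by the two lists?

13

Assign each item its position (1..8) in the first ordering, then rewrite the second ordering as that position sequence:
positions: n→1, r→2, f→3, c→4, v→5, s→6, d→7, q→8
second ordering as positions: [4, 5, 2, 6, 3, 8, 7, 1]
Discordant pairs = inversions in this position sequence.
4: 2, 3, 1 → 3
5: 2, 3, 1 → 3
2: 1 → 1
6: 3, 1 → 2
3: 1 → 1
8: 7, 1 → 2
7: 1 → 1
1: 0
Total: 3 + 3 + 1 + 2 + 1 + 2 + 1 + 0 = 13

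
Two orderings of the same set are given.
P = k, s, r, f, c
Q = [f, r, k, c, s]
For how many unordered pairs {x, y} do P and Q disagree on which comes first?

Assign each item its position (1..5) in the first ordering, then rewrite the second ordering as that position sequence:
positions: k→1, s→2, r→3, f→4, c→5
second ordering as positions: [4, 3, 1, 5, 2]
Discordant pairs = inversions in this position sequence.
4: 3, 1, 2 → 3
3: 1, 2 → 2
1: 0
5: 2 → 1
2: 0
Total: 3 + 2 + 0 + 1 + 0 = 6

Disagreeing pairs: 6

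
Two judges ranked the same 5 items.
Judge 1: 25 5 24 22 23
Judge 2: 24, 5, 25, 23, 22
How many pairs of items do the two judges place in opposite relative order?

4

Assign each item its position (1..5) in the first ordering, then rewrite the second ordering as that position sequence:
positions: 25→1, 5→2, 24→3, 22→4, 23→5
second ordering as positions: [3, 2, 1, 5, 4]
Discordant pairs = inversions in this position sequence.
3: 2, 1 → 2
2: 1 → 1
1: 0
5: 4 → 1
4: 0
Total: 2 + 1 + 0 + 1 + 0 = 4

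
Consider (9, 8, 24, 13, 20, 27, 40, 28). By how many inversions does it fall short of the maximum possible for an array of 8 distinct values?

Maximum inversions for 8 distinct elements is C(8, 2) = 8·7/2 = 28.
Current inversions — for each element, count later smaller elements:
9: 1
8: 0
24: 2
13: 0
20: 0
27: 0
40: 1
28: 0
Current total: 1 + 0 + 2 + 0 + 0 + 0 + 1 + 0 = 4
Shortfall: 28 − 4 = 24

24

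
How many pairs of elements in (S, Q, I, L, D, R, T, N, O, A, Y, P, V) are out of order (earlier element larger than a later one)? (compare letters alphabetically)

33

For each element, count later entries that are smaller:
S: 9
Q: 7
I: 2
L: 2
D: 1
R: 4
T: 4
N: 1
O: 1
A: 0
Y: 2
P: 0
V: 0
Sum: 9 + 7 + 2 + 2 + 1 + 4 + 4 + 1 + 1 + 0 + 2 + 0 + 0 = 33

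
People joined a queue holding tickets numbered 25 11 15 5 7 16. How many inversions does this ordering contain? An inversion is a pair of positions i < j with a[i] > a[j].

Inversion pairs (indices are 0-based):
(0,1): 25 > 11
(0,2): 25 > 15
(0,3): 25 > 5
(0,4): 25 > 7
(0,5): 25 > 16
(1,3): 11 > 5
(1,4): 11 > 7
(2,3): 15 > 5
(2,4): 15 > 7
That's 9 pairs.

9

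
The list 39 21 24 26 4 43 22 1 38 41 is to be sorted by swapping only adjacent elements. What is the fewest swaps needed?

Swaps: 21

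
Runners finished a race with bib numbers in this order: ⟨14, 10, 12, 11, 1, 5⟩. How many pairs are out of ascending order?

Out-of-order index pairs (0-indexed):
(0,1): 14 > 10
(0,2): 14 > 12
(0,3): 14 > 11
(0,4): 14 > 1
(0,5): 14 > 5
(1,4): 10 > 1
(1,5): 10 > 5
(2,3): 12 > 11
(2,4): 12 > 1
(2,5): 12 > 5
(3,4): 11 > 1
(3,5): 11 > 5
That's 12 pairs.

12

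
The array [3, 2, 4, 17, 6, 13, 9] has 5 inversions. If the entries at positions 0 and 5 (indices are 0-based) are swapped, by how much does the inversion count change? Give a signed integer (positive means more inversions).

+5

Positions 0 and 5 hold 3 and 13; after swapping, the array is [13, 2, 4, 17, 6, 3, 9].
Count, for each position, how many later elements it exceeds:
13: 5
2: 0
4: 1
17: 3
6: 1
3: 0
9: 0
Sum: 5 + 0 + 1 + 3 + 1 + 0 + 0 = 10
Change: 10 − 5 = +5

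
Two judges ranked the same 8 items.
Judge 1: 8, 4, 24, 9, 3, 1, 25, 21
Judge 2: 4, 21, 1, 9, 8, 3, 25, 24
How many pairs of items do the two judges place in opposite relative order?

15 discordant pairs

Assign each item its position (1..8) in the first ordering, then rewrite the second ordering as that position sequence:
positions: 8→1, 4→2, 24→3, 9→4, 3→5, 1→6, 25→7, 21→8
second ordering as positions: [2, 8, 6, 4, 1, 5, 7, 3]
Discordant pairs = inversions in this position sequence.
2: 1 → 1
8: 6, 4, 1, 5, 7, 3 → 6
6: 4, 1, 5, 3 → 4
4: 1, 3 → 2
1: 0
5: 3 → 1
7: 3 → 1
3: 0
Total: 1 + 6 + 4 + 2 + 0 + 1 + 1 + 0 = 15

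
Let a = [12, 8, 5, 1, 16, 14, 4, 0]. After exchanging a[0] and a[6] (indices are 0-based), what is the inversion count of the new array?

14 inversions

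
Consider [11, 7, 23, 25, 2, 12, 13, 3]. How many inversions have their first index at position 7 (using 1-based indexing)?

1

The element at index 7 is 13.
Elements after it: 3
Those smaller than 13: 3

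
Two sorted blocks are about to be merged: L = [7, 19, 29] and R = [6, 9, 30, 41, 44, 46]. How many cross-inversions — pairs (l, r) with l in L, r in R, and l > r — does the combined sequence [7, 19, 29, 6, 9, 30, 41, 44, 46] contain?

For each element r of the right run, count left-run elements greater than r:
r = 6: 7, 19, 29 → 3
r = 9: 19, 29 → 2
r = 30: none → 0
r = 41: none → 0
r = 44: none → 0
r = 46: none → 0
Cross-inversions: 3 + 2 + 0 + 0 + 0 + 0 = 5

Cross-inversions: 5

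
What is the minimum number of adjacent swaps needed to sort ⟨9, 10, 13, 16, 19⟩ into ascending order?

0 swaps

Each adjacent swap fixes exactly one inversion, so the minimum swap count equals the number of inversions.
Count inversions — for each element, later elements that are smaller:
9: none → 0
10: none → 0
13: none → 0
16: none → 0
19: none → 0
Total inversions: 0 + 0 + 0 + 0 + 0 = 0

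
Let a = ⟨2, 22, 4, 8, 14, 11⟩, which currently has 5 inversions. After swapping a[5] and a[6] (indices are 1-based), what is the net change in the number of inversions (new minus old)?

Positions 5 and 6 hold 14 and 11; after swapping, the array is [2, 22, 4, 8, 11, 14].
Count, for each position, how many later elements it exceeds:
2 → none → 0
22 → 4, 8, 11, 14 → 4
4 → none → 0
8 → none → 0
11 → none → 0
14 → none → 0
Sum: 0 + 4 + 0 + 0 + 0 + 0 = 4
Change: 4 − 5 = -1

-1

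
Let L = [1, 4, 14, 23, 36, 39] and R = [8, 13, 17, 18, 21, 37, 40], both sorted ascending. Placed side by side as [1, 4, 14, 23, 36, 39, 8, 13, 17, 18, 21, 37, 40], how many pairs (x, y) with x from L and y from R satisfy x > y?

Take each right-half value and tally the left-half values above it:
r = 8: 14, 23, 36, 39 → 4
r = 13: 14, 23, 36, 39 → 4
r = 17: 23, 36, 39 → 3
r = 18: 23, 36, 39 → 3
r = 21: 23, 36, 39 → 3
r = 37: 39 → 1
r = 40: none → 0
Cross-inversions: 4 + 4 + 3 + 3 + 3 + 1 + 0 = 18

18 split inversions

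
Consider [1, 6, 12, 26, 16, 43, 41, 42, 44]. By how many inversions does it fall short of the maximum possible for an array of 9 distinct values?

Maximum inversions for 9 distinct elements is C(9, 2) = 9·8/2 = 36.
Current inversions — for each element, count later smaller elements:
1: 0
6: 0
12: 0
26: 1
16: 0
43: 2
41: 0
42: 0
44: 0
Current total: 0 + 0 + 0 + 1 + 0 + 2 + 0 + 0 + 0 = 3
Shortfall: 36 − 3 = 33

33 inversions short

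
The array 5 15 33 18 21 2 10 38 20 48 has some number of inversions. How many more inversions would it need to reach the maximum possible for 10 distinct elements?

31

Maximum inversions for 10 distinct elements is C(10, 2) = 10·9/2 = 45.
Current inversions — for each element, count later smaller elements:
5: 1
15: 2
33: 5
18: 2
21: 3
2: 0
10: 0
38: 1
20: 0
48: 0
Current total: 1 + 2 + 5 + 2 + 3 + 0 + 0 + 1 + 0 + 0 = 14
Shortfall: 45 − 14 = 31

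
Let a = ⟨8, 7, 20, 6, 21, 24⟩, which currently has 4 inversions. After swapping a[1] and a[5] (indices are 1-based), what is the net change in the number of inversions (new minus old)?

+3

Positions 1 and 5 hold 8 and 21; after swapping, the array is [21, 7, 20, 6, 8, 24].
Element-by-element contributions:
21 → 7, 20, 6, 8 → 4
7 → 6 → 1
20 → 6, 8 → 2
6 → none → 0
8 → none → 0
24 → none → 0
Sum: 4 + 1 + 2 + 0 + 0 + 0 = 7
Change: 7 − 4 = +3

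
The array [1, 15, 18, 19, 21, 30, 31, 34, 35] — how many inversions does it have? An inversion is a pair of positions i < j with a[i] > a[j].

Count, for each position, how many later elements it exceeds:
1 → none → 0
15 → none → 0
18 → none → 0
19 → none → 0
21 → none → 0
30 → none → 0
31 → none → 0
34 → none → 0
35 → none → 0
Sum: 0 + 0 + 0 + 0 + 0 + 0 + 0 + 0 + 0 = 0

0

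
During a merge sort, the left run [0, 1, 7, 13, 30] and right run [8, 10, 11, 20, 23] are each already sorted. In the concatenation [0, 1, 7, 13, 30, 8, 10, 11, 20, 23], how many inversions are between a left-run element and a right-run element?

8

For each element r of the right run, count left-run elements greater than r:
r = 8: 13, 30 → 2
r = 10: 13, 30 → 2
r = 11: 13, 30 → 2
r = 20: 30 → 1
r = 23: 30 → 1
Cross-inversions: 2 + 2 + 2 + 1 + 1 = 8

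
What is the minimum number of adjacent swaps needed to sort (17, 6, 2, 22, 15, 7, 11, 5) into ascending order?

17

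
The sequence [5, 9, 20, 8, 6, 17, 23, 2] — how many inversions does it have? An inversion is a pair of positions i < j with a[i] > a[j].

Sweep left to right; for each value list the smaller values that follow it:
5 → 2 → 1
9 → 8, 6, 2 → 3
20 → 8, 6, 17, 2 → 4
8 → 6, 2 → 2
6 → 2 → 1
17 → 2 → 1
23 → 2 → 1
2 → none → 0
Sum: 1 + 3 + 4 + 2 + 1 + 1 + 1 + 0 = 13

13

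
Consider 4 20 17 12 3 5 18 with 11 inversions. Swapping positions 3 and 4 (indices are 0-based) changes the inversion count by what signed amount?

Positions 3 and 4 hold 12 and 3; after swapping, the array is [4, 20, 17, 3, 12, 5, 18].
Count, for each position, how many later elements it exceeds:
4: 1
20: 5
17: 3
3: 0
12: 1
5: 0
18: 0
Sum: 1 + 5 + 3 + 0 + 1 + 0 + 0 = 10
Change: 10 − 11 = -1

-1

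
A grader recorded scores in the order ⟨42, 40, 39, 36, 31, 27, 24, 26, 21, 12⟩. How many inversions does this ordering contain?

Element-by-element contributions:
42 → 40, 39, 36, 31, 27, 24, 26, 21, 12 → 9
40 → 39, 36, 31, 27, 24, 26, 21, 12 → 8
39 → 36, 31, 27, 24, 26, 21, 12 → 7
36 → 31, 27, 24, 26, 21, 12 → 6
31 → 27, 24, 26, 21, 12 → 5
27 → 24, 26, 21, 12 → 4
24 → 21, 12 → 2
26 → 21, 12 → 2
21 → 12 → 1
12 → none → 0
Sum: 9 + 8 + 7 + 6 + 5 + 4 + 2 + 2 + 1 + 0 = 44

44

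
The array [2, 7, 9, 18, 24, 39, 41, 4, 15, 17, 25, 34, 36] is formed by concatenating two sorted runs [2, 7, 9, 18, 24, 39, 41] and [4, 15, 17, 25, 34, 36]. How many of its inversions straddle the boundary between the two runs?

Take each right-half value and tally the left-half values above it:
r = 4: 7, 9, 18, 24, 39, 41 → 6
r = 15: 18, 24, 39, 41 → 4
r = 17: 18, 24, 39, 41 → 4
r = 25: 39, 41 → 2
r = 34: 39, 41 → 2
r = 36: 39, 41 → 2
Cross-inversions: 6 + 4 + 4 + 2 + 2 + 2 = 20

20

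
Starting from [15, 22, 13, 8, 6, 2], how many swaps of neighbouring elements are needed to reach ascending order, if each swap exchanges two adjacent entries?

14

Minimum adjacent swaps = number of inversions (each swap of adjacent out-of-order elements removes one inversion and no swap can remove more).
Count inversions — for each element, later elements that are smaller:
15: 13, 8, 6, 2 → 4
22: 13, 8, 6, 2 → 4
13: 8, 6, 2 → 3
8: 6, 2 → 2
6: 2 → 1
2: none → 0
Total inversions: 4 + 4 + 3 + 2 + 1 + 0 = 14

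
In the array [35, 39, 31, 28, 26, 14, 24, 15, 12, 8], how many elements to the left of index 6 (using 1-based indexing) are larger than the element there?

5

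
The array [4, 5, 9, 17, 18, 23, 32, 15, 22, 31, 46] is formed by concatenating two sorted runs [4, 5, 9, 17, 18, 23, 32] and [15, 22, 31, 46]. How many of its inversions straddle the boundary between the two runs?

There are 7 cross-inversions.

Take each right-half value and tally the left-half values above it:
r = 15: 17, 18, 23, 32 → 4
r = 22: 23, 32 → 2
r = 31: 32 → 1
r = 46: none → 0
Cross-inversions: 4 + 2 + 1 + 0 = 7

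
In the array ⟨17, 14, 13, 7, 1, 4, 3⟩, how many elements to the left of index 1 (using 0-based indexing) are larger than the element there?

The element at index 1 is 14.
Elements before it: 17
Those larger than 14: 17

1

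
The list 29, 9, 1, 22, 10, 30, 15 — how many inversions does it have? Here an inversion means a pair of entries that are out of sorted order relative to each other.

9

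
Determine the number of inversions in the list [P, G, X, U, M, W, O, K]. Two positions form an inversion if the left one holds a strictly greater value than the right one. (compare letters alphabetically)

16 out-of-order pairs

Element-by-element contributions:
P: 4
G: 0
X: 5
U: 3
M: 1
W: 2
O: 1
K: 0
Sum: 4 + 0 + 5 + 3 + 1 + 2 + 1 + 0 = 16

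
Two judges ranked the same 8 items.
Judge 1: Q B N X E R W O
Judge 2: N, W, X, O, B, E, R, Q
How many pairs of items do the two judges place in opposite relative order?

16 discordant pairs

Assign each item its position (1..8) in the first ordering, then rewrite the second ordering as that position sequence:
positions: Q→1, B→2, N→3, X→4, E→5, R→6, W→7, O→8
second ordering as positions: [3, 7, 4, 8, 2, 5, 6, 1]
Discordant pairs = inversions in this position sequence.
3: 2, 1 → 2
7: 4, 2, 5, 6, 1 → 5
4: 2, 1 → 2
8: 2, 5, 6, 1 → 4
2: 1 → 1
5: 1 → 1
6: 1 → 1
1: 0
Total: 2 + 5 + 2 + 4 + 1 + 1 + 1 + 0 = 16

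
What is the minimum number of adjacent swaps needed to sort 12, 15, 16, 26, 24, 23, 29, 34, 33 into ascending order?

4 adjacent swaps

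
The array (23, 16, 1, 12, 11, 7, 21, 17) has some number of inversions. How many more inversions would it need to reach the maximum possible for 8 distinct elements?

13 inversions short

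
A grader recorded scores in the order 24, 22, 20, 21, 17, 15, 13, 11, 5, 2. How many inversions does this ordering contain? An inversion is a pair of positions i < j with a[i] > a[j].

Element-by-element contributions:
24: 9
22: 8
20: 6
21: 6
17: 5
15: 4
13: 3
11: 2
5: 1
2: 0
Sum: 9 + 8 + 6 + 6 + 5 + 4 + 3 + 2 + 1 + 0 = 44

44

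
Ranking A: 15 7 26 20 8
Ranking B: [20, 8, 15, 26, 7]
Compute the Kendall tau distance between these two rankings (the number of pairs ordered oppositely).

Assign each item its position (1..5) in the first ordering, then rewrite the second ordering as that position sequence:
positions: 15→1, 7→2, 26→3, 20→4, 8→5
second ordering as positions: [4, 5, 1, 3, 2]
Discordant pairs = inversions in this position sequence.
4: 1, 3, 2 → 3
5: 1, 3, 2 → 3
1: 0
3: 2 → 1
2: 0
Total: 3 + 3 + 0 + 1 + 0 = 7

Discordant pairs: 7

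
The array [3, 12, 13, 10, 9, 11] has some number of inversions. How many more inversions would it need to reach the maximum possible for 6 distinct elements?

8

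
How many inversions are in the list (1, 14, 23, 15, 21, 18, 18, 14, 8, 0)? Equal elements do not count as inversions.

Sweep left to right; for each value list the smaller values that follow it:
1: 1
14: 2
23: 7
15: 3
21: 5
18: 3
18: 3
14: 2
8: 1
0: 0
Sum: 1 + 2 + 7 + 3 + 5 + 3 + 3 + 2 + 1 + 0 = 27

27 inversions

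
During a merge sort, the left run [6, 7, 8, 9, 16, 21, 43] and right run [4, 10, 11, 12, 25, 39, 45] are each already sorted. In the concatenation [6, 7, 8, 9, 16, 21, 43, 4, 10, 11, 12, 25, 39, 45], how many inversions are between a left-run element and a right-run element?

18

Count, for every r in R, how many entries of L exceed r:
r = 4: 6, 7, 8, 9, 16, 21, 43 → 7
r = 10: 16, 21, 43 → 3
r = 11: 16, 21, 43 → 3
r = 12: 16, 21, 43 → 3
r = 25: 43 → 1
r = 39: 43 → 1
r = 45: none → 0
Cross-inversions: 7 + 3 + 3 + 3 + 1 + 1 + 0 = 18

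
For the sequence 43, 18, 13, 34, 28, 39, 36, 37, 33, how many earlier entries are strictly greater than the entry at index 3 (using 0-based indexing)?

1

The element at index 3 is 34.
Elements before it: 43, 18, 13
Those larger than 34: 43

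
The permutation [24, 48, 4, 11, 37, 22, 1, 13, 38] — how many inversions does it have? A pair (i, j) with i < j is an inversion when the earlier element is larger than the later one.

19 out-of-order pairs

For each element, count later entries that are smaller:
24 → 4, 11, 22, 1, 13 → 5
48 → 4, 11, 37, 22, 1, 13, 38 → 7
4 → 1 → 1
11 → 1 → 1
37 → 22, 1, 13 → 3
22 → 1, 13 → 2
1 → none → 0
13 → none → 0
38 → none → 0
Sum: 5 + 7 + 1 + 1 + 3 + 2 + 0 + 0 + 0 = 19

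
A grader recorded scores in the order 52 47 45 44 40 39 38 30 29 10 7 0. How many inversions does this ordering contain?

Count, for each position, how many later elements it exceeds:
52: 11
47: 10
45: 9
44: 8
40: 7
39: 6
38: 5
30: 4
29: 3
10: 2
7: 1
0: 0
Sum: 11 + 10 + 9 + 8 + 7 + 6 + 5 + 4 + 3 + 2 + 1 + 0 = 66

66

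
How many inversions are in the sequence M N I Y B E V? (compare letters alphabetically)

11 inversions

Count, for each position, how many later elements it exceeds:
M → I, B, E → 3
N → I, B, E → 3
I → B, E → 2
Y → B, E, V → 3
B → none → 0
E → none → 0
V → none → 0
Sum: 3 + 3 + 2 + 3 + 0 + 0 + 0 = 11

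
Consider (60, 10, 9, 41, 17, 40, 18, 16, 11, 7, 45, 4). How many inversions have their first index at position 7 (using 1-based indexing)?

4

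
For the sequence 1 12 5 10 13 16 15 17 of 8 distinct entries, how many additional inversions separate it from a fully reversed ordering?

25

Maximum inversions for 8 distinct elements is C(8, 2) = 8·7/2 = 28.
Current inversions — for each element, count later smaller elements:
1: 0
12: 2
5: 0
10: 0
13: 0
16: 1
15: 0
17: 0
Current total: 0 + 2 + 0 + 0 + 0 + 1 + 0 + 0 = 3
Shortfall: 28 − 3 = 25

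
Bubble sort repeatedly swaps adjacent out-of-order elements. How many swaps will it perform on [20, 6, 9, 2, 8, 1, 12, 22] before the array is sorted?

13

Each adjacent swap fixes exactly one inversion, so the minimum swap count equals the number of inversions.
Count inversions — for each element, later elements that are smaller:
20: 6, 9, 2, 8, 1, 12 → 6
6: 2, 1 → 2
9: 2, 8, 1 → 3
2: 1 → 1
8: 1 → 1
1: none → 0
12: none → 0
22: none → 0
Total inversions: 6 + 2 + 3 + 1 + 1 + 0 + 0 + 0 = 13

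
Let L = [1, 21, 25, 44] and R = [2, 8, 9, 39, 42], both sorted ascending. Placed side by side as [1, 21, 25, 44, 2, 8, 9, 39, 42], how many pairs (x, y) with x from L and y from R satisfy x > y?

Take each right-half value and tally the left-half values above it:
r = 2: 21, 25, 44 → 3
r = 8: 21, 25, 44 → 3
r = 9: 21, 25, 44 → 3
r = 39: 44 → 1
r = 42: 44 → 1
Cross-inversions: 3 + 3 + 3 + 1 + 1 = 11

11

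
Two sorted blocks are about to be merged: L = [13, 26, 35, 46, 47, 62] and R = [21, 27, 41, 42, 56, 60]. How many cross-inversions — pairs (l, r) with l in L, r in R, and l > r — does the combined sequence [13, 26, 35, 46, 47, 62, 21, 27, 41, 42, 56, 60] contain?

17 cross-inversions

Count, for every r in R, how many entries of L exceed r:
r = 21: 26, 35, 46, 47, 62 → 5
r = 27: 35, 46, 47, 62 → 4
r = 41: 46, 47, 62 → 3
r = 42: 46, 47, 62 → 3
r = 56: 62 → 1
r = 60: 62 → 1
Cross-inversions: 5 + 4 + 3 + 3 + 1 + 1 = 17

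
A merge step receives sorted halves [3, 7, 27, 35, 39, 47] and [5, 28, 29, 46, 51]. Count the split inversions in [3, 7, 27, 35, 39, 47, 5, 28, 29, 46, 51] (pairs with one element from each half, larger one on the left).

12 split inversions

Count, for every r in R, how many entries of L exceed r:
r = 5: 7, 27, 35, 39, 47 → 5
r = 28: 35, 39, 47 → 3
r = 29: 35, 39, 47 → 3
r = 46: 47 → 1
r = 51: none → 0
Cross-inversions: 5 + 3 + 3 + 1 + 0 = 12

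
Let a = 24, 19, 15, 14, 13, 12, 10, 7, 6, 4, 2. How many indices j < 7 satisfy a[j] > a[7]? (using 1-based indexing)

The element at index 7 is 10.
Elements before it: 24, 19, 15, 14, 13, 12
Those larger than 10: 24, 19, 15, 14, 13, 12

6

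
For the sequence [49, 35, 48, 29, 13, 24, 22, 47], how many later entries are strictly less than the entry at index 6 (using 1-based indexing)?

1

The element at index 6 is 24.
Elements after it: 22, 47
Those smaller than 24: 22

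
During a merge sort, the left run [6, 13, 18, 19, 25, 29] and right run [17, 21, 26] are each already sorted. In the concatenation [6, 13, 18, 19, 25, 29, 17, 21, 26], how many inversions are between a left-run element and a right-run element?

For each element r of the right run, count left-run elements greater than r:
r = 17: 18, 19, 25, 29 → 4
r = 21: 25, 29 → 2
r = 26: 29 → 1
Cross-inversions: 4 + 2 + 1 = 7

7 split inversions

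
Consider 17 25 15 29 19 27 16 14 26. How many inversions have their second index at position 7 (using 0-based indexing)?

7

The element at index 7 is 14.
Elements before it: 17, 25, 15, 29, 19, 27, 16
Those larger than 14: 17, 25, 15, 29, 19, 27, 16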